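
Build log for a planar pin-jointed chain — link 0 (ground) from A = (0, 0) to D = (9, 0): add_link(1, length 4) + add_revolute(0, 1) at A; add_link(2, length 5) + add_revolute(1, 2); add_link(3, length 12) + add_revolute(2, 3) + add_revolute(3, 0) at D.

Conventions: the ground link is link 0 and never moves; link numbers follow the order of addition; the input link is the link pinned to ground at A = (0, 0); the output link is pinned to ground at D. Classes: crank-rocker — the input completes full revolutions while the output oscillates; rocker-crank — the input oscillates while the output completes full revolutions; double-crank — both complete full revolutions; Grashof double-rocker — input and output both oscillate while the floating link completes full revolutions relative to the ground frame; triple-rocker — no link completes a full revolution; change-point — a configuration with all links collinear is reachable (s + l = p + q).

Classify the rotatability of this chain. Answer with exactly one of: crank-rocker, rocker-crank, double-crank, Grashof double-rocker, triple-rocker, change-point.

lengths: ground=9, input=4, coupler=5, output=12
sorted: s=4 (shortest), l=12 (longest), p+q=14
s + l = 16 vs p + q = 14
s + l > p + q → non-Grashof → no link fully rotates → triple-rocker

triple-rocker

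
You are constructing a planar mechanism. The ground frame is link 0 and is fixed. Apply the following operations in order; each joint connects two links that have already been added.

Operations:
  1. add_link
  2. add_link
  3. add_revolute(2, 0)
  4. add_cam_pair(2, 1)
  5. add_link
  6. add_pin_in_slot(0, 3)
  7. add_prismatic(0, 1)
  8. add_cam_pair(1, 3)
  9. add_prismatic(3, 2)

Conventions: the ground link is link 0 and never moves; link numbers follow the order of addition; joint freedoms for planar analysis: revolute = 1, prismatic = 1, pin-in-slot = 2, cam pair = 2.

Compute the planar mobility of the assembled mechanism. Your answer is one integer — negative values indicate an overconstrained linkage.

L=1 J1=0 J2=0
add link → L=2 J1=0 J2=0
add link → L=3 J1=0 J2=0
R@2,0 dof=1 J1 → L=3 J1=1 J2=0
C@2,1 dof=2 J2 → L=3 J1=1 J2=1
add link → L=4 J1=1 J2=1
PS@0,3 dof=2 J2 → L=4 J1=1 J2=2
P@0,1 dof=1 J1 → L=4 J1=2 J2=2
C@1,3 dof=2 J2 → L=4 J1=2 J2=3
P@3,2 dof=1 J1 → L=4 J1=3 J2=3
M=3(L−1)−2J1−J2=3·3−2·3−3=0

M = 0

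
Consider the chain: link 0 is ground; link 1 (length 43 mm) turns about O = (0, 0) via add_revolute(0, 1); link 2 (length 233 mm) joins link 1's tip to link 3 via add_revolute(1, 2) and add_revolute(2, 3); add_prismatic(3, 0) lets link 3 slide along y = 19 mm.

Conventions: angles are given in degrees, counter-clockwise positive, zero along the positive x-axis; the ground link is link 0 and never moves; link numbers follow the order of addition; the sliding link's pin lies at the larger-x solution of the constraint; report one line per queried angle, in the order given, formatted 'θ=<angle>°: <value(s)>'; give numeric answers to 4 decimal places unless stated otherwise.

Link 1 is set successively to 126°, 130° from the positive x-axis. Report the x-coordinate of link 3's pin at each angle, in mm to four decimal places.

geometry: r = 43 mm, L = 233 mm, e = 19 mm
θ=126°: crank pin P = (r cos θ, r sin θ) = (-25.274766, 34.787731)
θ=126°: h = r sin θ − e = 34.787731 − 19 = 15.787731
θ=126°: x = r cos θ + √(L² − h²) = -25.274766 + 232.464508 = 207.189742
θ=130°: crank pin P = (r cos θ, r sin θ) = (-27.639867, 32.939911)
θ=130°: h = r sin θ − e = 32.939911 − 19 = 13.939911
θ=130°: x = r cos θ + √(L² − h²) = -27.639867 + 232.582628 = 204.942761

θ=126°: 207.1897
θ=130°: 204.9428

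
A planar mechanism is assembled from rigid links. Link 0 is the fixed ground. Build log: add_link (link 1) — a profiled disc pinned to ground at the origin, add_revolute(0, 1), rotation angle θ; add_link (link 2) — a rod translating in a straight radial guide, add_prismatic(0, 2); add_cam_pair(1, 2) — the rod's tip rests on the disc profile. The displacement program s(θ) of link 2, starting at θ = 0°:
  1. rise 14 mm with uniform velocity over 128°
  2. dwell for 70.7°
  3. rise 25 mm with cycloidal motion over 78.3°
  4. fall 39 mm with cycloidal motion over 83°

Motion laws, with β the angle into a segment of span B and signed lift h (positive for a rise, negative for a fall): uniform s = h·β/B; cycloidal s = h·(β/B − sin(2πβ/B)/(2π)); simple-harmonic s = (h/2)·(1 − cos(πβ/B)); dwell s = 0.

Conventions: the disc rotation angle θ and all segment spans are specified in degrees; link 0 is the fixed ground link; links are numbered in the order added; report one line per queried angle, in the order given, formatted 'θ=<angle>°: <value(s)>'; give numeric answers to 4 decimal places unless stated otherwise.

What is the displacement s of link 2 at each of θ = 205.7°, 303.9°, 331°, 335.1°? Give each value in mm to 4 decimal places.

seg 1 [0°–128°] uniform, h=14: full span → s += 14 → s = 14.0000
seg 2 [128°–198.7°] dwell: s stays 14.0000
seg 3 [198.7°–277°] cycloidal, h=25: θ=205.7° here. β=7, B=78.3. 25·(0.0894 − sin(2π·0.0894)/(2π)) = 0.1157 → s = 14.1157
seg 3 [198.7°–277°] cycloidal, h=25: full span → s += 25 → s = 39.0000
seg 4 [277°–360°] cycloidal, h=-39: θ=303.9° here. β=26.9, B=83. -39·(0.3241 − sin(2π·0.3241)/(2π)) = -7.0933 → s = 31.9067
seg 4 [277°–360°] cycloidal, h=-39: θ=331° here. β=54, B=83. -39·(0.6506 − sin(2π·0.6506)/(2π)) = -30.4089 → s = 8.5911
seg 4 [277°–360°] cycloidal, h=-39: θ=335.1° here. β=58.1, B=83. -39·(0.7000 − sin(2π·0.7000)/(2π)) = -33.2032 → s = 5.7968

θ=205.7°: 14.1157
θ=303.9°: 31.9067
θ=331°: 8.5911
θ=335.1°: 5.7968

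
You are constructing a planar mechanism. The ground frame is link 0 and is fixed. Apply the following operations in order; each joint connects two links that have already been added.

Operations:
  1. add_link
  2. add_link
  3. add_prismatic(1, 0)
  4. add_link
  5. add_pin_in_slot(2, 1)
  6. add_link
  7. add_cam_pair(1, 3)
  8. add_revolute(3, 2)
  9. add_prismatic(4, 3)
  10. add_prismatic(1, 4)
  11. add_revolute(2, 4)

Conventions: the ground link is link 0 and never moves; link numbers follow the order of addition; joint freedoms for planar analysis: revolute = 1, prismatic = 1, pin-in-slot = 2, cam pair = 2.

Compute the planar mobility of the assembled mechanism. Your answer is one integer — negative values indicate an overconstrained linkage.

L=1 J1=0 J2=0
add link → L=2 J1=0 J2=0
add link → L=3 J1=0 J2=0
P@1,0 dof=1 J1 → L=3 J1=1 J2=0
add link → L=4 J1=1 J2=0
PS@2,1 dof=2 J2 → L=4 J1=1 J2=1
add link → L=5 J1=1 J2=1
C@1,3 dof=2 J2 → L=5 J1=1 J2=2
R@3,2 dof=1 J1 → L=5 J1=2 J2=2
P@4,3 dof=1 J1 → L=5 J1=3 J2=2
P@1,4 dof=1 J1 → L=5 J1=4 J2=2
R@2,4 dof=1 J1 → L=5 J1=5 J2=2
M=3(L−1)−2J1−J2=3·4−2·5−2=0

M = 0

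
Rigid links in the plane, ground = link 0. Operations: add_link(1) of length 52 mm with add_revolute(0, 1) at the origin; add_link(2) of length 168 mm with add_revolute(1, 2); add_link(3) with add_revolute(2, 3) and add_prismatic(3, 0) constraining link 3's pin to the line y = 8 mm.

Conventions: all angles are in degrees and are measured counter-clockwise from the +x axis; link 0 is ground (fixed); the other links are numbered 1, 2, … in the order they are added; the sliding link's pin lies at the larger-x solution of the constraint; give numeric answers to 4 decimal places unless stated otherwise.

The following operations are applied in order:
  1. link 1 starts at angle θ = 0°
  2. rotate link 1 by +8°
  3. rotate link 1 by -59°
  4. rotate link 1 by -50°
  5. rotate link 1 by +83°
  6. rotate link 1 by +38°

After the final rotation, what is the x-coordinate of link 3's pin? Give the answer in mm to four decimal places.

geometry: r = 52 mm, L = 168 mm, e = 8 mm; θ starts at 0°
rotate link 1 by +8°: θ ← 0° +8° = 8°
rotate link 1 by -59°: θ ← 8° -59° = -51°
rotate link 1 by -50°: θ ← -51° -50° = -101°
rotate link 1 by +83°: θ ← -101° +83° = -18°
rotate link 1 by +38°: θ ← -18° +38° = 20°
crank pin P = (r cos θ, r sin θ) = (48.864016, 17.785047)
h = r sin θ − e = 17.785047 − 8 = 9.785047
x = r cos θ + √(L² − h²) = 48.864016 + 167.714796 = 216.578812

216.5788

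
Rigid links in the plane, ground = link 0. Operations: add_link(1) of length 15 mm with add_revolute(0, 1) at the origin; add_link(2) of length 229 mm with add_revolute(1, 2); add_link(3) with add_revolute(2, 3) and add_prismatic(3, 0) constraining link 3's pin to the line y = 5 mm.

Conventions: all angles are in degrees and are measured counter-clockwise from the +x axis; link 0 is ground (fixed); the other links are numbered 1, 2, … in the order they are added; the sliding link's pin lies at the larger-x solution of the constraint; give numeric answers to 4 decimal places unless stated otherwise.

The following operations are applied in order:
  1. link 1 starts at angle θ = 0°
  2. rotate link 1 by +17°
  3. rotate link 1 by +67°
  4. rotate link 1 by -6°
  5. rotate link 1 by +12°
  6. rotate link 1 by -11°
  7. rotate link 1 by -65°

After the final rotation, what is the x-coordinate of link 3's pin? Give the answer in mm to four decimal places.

geometry: r = 15 mm, L = 229 mm, e = 5 mm; θ starts at 0°
rotate link 1 by +17°: θ ← 0° +17° = 17°
rotate link 1 by +67°: θ ← 17° +67° = 84°
rotate link 1 by -6°: θ ← 84° -6° = 78°
rotate link 1 by +12°: θ ← 78° +12° = 90°
rotate link 1 by -11°: θ ← 90° -11° = 79°
rotate link 1 by -65°: θ ← 79° -65° = 14°
crank pin P = (r cos θ, r sin θ) = (14.554436, 3.628828)
h = r sin θ − e = 3.628828 − 5 = -1.371172
x = r cos θ + √(L² − h²) = 14.554436 + 228.995895 = 243.550331

243.5503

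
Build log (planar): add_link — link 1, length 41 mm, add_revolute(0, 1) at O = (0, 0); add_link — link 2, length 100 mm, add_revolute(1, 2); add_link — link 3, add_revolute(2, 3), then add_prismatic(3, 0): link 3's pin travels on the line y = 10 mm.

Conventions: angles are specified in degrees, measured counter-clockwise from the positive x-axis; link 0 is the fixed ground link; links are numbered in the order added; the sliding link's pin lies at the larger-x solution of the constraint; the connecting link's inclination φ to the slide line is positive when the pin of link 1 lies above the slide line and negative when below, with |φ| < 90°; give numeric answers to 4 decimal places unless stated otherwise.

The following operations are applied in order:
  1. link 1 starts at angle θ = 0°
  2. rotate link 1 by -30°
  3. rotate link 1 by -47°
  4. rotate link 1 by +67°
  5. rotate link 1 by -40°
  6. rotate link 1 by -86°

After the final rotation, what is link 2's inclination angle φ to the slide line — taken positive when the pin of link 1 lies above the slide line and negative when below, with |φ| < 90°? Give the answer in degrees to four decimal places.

geometry: r = 41 mm, L = 100 mm, e = 10 mm; θ starts at 0°
rotate link 1 by -30°: θ ← 0° -30° = -30°
rotate link 1 by -47°: θ ← -30° -47° = -77°
rotate link 1 by +67°: θ ← -77° +67° = -10°
rotate link 1 by -40°: θ ← -10° -40° = -50°
rotate link 1 by -86°: θ ← -50° -86° = -136°
h = r sin θ − e = -28.480993 − 10 = -38.480993
sin φ = h / L = -38.480993 / 100 = -0.38480993
φ = arcsin(-0.38480993) = -22.631941°

-22.6319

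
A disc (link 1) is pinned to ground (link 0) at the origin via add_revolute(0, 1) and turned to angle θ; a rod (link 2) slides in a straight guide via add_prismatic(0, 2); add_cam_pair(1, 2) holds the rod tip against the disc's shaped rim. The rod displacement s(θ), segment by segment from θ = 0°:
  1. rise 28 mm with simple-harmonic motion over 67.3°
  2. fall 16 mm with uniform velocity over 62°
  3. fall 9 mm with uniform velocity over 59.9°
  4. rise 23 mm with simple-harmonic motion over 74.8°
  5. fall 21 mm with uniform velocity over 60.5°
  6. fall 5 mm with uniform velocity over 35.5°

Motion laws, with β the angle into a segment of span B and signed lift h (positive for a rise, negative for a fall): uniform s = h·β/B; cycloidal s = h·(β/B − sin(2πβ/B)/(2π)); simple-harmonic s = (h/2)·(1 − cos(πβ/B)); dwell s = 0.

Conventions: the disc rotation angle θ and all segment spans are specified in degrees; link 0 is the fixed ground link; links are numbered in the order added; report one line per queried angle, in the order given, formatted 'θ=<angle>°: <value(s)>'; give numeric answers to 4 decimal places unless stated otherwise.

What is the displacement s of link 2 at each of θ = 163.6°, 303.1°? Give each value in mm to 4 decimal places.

segment 1 (0° to 67.3°, simple-harmonic, h = 28) is passed completely: s = 0.0000 + (28) = 28.0000
segment 2 (67.3° to 129.3°, uniform, h = -16) is passed completely: s = 28.0000 + (-16) = 12.0000
θ = 163.6° falls in segment 3 (129.3° to 189.2°, uniform, h = -9): β = 163.6 − 129.3 = 34.3°, B = 59.9°; Δs = -9·34.3/59.9 = -5.1536; s = 12.0000 − 5.1536 = 6.8464
segment 3 (129.3° to 189.2°, uniform, h = -9) is passed completely: s = 12.0000 + (-9) = 3.0000
segment 4 (189.2° to 264°, simple-harmonic, h = 23) is passed completely: s = 3.0000 + (23) = 26.0000
θ = 303.1° falls in segment 5 (264° to 324.5°, uniform, h = -21): β = 303.1 − 264 = 39.1°, B = 60.5°; Δs = -21·39.1/60.5 = -13.5719; s = 26.0000 − 13.5719 = 12.4281

θ=163.6°: 6.8464
θ=303.1°: 12.4281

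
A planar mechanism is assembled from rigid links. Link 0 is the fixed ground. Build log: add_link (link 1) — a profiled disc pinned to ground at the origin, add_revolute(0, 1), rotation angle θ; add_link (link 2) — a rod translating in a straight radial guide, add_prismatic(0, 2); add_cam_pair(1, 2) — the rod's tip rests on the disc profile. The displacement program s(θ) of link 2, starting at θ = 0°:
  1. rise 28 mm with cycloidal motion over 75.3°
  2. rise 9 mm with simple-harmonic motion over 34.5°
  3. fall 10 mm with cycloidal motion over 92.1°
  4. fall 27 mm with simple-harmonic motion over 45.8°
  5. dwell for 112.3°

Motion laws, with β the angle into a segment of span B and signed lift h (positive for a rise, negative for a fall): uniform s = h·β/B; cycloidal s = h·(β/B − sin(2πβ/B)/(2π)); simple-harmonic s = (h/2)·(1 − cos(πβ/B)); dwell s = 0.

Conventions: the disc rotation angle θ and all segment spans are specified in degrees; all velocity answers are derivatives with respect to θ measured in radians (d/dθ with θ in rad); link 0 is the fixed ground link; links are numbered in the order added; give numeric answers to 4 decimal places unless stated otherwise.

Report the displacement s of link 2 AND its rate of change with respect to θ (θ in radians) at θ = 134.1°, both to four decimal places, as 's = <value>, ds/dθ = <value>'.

seg 1 [0°–75.3°] cycloidal, h=28: full span → s += 28 → s = 28.0000
seg 2 [75.3°–109.8°] simple-harmonic, h=9: full span → s += 9 → s = 37.0000
seg 3 [109.8°–201.9°] cycloidal, h=-10: θ=134.1° here. β=24.3, B=92.1. -10·(0.2638 − sin(2π·0.2638)/(2π)) = -1.0529 → s = 35.9471
velocity in seg [109.8°–201.9°] (cycloidal), θ in radians: β = 24.3° = 0.4241 rad, B = 92.1° = 1.6074 rad; ds/dθ = (h/B)(1 − cos(2πβ/B)) = ((-10)/1.6074)(1 − cos(2π·0.2638)) = -6.761478 mm/rad

s = 35.9471, ds/dθ = -6.7615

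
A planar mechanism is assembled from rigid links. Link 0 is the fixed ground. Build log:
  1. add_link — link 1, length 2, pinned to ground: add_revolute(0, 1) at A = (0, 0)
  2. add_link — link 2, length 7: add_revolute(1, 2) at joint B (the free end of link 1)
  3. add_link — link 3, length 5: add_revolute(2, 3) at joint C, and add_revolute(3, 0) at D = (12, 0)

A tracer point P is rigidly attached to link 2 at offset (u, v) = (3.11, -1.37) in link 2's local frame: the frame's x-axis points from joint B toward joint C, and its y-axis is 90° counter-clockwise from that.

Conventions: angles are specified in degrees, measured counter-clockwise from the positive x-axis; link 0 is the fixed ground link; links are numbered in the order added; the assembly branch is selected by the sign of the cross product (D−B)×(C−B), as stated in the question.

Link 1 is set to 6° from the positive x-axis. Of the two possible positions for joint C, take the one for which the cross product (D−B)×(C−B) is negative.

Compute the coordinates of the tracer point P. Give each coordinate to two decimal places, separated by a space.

A=(0,0), D=(12.00,0)
B = A + 2.00·(cos6°, sin6°) = (1.9890, 0.2091)
|BD| = 10.0131
circle(B,7.00) ∩ circle(D,5.00): a=6.2050, h=3.2401
  candidates: C₊=(8.2603,3.3189) cross=32.443; C₋=(8.1250,-3.1599) cross=-32.443
  branch - wants cross < 0 → take C=(8.1250,-3.1599) (cross=-32.443)
ex = (C−B)/|BC| = (0.8766,-0.4813); ey = (0.4813,0.8766)
P = B + 3.11·ex + -1.37·ey = (4.0558,-2.4886)

4.06 -2.49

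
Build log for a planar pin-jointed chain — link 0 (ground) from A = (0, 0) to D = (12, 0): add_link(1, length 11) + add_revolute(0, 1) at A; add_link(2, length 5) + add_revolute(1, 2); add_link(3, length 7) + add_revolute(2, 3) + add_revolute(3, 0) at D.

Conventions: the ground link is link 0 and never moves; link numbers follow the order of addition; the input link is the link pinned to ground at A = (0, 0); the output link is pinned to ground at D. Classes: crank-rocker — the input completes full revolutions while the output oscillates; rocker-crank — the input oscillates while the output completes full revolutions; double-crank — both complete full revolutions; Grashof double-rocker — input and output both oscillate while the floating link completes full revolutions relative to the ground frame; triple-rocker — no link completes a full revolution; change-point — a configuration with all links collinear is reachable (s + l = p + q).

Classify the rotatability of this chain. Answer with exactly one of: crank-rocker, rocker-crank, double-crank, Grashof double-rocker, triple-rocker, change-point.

lengths: ground=12, input=11, coupler=5, output=7
sorted: s=5 (shortest), l=12 (longest), p+q=18
s + l = 17 vs p + q = 18
s + l < p + q (Grashof) with shortest = coupler link → Grashof double-rocker

Grashof double-rocker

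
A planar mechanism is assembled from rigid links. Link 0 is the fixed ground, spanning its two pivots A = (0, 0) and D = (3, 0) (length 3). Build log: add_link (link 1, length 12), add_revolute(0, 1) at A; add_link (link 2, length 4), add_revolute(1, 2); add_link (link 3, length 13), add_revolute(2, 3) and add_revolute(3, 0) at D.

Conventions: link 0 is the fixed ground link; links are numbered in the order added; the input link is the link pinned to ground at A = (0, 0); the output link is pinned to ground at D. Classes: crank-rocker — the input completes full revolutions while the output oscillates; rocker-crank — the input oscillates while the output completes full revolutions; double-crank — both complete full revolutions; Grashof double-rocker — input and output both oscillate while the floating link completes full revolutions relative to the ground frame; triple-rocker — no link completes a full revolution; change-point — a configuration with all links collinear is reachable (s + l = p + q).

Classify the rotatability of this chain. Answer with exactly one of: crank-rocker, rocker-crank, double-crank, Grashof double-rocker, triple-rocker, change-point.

lengths: ground=3, input=12, coupler=4, output=13
sorted: s=3 (shortest), l=13 (longest), p+q=16
s + l = 16 vs p + q = 16
s + l = p + q → change-point (collinear configuration reachable)

change-point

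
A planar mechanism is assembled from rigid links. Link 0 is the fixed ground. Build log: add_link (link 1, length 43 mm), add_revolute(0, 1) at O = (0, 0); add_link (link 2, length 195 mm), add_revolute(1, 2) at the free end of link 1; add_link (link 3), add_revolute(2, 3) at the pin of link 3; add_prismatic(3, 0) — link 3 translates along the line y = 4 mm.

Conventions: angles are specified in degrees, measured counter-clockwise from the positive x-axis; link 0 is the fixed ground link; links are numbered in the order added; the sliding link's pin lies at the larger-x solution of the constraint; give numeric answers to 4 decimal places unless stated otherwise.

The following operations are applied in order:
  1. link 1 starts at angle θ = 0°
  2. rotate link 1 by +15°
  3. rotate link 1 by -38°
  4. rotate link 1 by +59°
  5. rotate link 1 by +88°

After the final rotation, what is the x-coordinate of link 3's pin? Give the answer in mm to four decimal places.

geometry: r = 43 mm, L = 195 mm, e = 4 mm; θ starts at 0°
rotate link 1 by +15°: θ ← 0° +15° = 15°
rotate link 1 by -38°: θ ← 15° -38° = -23°
rotate link 1 by +59°: θ ← -23° +59° = 36°
rotate link 1 by +88°: θ ← 36° +88° = 124°
crank pin P = (r cos θ, r sin θ) = (-24.045295, 35.648616)
h = r sin θ − e = 35.648616 − 4 = 31.648616
x = r cos θ + √(L² − h²) = -24.045295 + 192.414566 = 168.369271

168.3693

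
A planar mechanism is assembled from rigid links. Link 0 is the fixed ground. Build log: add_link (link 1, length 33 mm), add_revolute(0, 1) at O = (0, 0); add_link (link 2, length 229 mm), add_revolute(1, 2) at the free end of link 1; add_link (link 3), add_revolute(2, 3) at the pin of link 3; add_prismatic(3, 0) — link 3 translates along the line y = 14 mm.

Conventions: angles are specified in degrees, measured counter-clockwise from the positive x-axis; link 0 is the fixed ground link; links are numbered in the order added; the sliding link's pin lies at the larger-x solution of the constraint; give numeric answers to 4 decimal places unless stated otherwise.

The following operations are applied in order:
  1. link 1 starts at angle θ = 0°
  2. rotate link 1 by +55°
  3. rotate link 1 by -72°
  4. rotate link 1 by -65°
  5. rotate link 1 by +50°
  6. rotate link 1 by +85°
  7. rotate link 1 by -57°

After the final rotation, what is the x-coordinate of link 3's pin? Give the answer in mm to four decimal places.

geometry: r = 33 mm, L = 229 mm, e = 14 mm; θ starts at 0°
rotate link 1 by +55°: θ ← 0° +55° = 55°
rotate link 1 by -72°: θ ← 55° -72° = -17°
rotate link 1 by -65°: θ ← -17° -65° = -82°
rotate link 1 by +50°: θ ← -82° +50° = -32°
rotate link 1 by +85°: θ ← -32° +85° = 53°
rotate link 1 by -57°: θ ← 53° -57° = -4°
crank pin P = (r cos θ, r sin θ) = (32.919614, -2.301964)
h = r sin θ − e = -2.301964 − 14 = -16.301964
x = r cos θ + √(L² − h²) = 32.919614 + 228.419014 = 261.338628

261.3386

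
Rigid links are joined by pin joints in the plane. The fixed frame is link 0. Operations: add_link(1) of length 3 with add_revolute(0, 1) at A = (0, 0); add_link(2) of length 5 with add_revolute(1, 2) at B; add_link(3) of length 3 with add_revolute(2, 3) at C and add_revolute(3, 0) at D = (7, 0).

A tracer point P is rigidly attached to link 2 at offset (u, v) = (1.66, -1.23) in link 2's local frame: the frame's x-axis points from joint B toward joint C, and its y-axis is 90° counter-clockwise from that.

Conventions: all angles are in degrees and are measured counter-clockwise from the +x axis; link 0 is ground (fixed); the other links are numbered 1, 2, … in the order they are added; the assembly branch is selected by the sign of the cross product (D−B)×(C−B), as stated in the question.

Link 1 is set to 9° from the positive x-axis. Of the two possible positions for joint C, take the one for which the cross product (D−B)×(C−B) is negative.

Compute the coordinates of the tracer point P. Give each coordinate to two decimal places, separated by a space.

A=(0,0), D=(7.00,0)
B = A + 3.00·(cos9°, sin9°) = (2.9631, 0.4693)
|BD| = 4.0641
circle(B,5.00) ∩ circle(D,3.00): a=4.0005, h=2.9993
  candidates: C₊=(7.2832,2.9866) cross=12.190; C₋=(6.5905,-2.9719) cross=-12.190
  branch - wants cross < 0 → take C=(6.5905,-2.9719) (cross=-12.190)
ex = (C−B)/|BC| = (0.7255,-0.6882); ey = (0.6882,0.7255)
P = B + 1.66·ex + -1.23·ey = (3.3208,-1.5655)

3.32 -1.57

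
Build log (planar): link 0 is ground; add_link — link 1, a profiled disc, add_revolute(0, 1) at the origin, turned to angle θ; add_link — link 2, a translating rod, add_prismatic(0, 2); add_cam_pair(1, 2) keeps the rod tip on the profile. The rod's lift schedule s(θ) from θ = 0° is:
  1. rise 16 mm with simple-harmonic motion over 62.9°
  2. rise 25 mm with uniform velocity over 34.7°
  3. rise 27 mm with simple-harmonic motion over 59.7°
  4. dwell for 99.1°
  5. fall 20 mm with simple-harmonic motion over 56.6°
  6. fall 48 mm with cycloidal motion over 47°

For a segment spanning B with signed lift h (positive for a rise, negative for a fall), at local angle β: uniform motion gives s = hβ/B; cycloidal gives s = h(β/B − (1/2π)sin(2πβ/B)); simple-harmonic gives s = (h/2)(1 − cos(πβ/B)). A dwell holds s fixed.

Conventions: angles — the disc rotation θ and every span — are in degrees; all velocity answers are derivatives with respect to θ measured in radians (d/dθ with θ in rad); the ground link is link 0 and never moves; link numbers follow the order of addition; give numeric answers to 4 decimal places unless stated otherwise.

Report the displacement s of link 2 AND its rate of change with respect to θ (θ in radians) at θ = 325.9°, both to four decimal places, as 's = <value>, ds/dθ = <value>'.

seg 1 [0°–62.9°] simple-harmonic, h=16: full span → s += 16 → s = 16.0000
seg 2 [62.9°–97.6°] uniform, h=25: full span → s += 25 → s = 41.0000
seg 3 [97.6°–157.3°] simple-harmonic, h=27: full span → s += 27 → s = 68.0000
seg 4 [157.3°–256.4°] dwell: s stays 68.0000
seg 5 [256.4°–313°] simple-harmonic, h=-20: full span → s += -20 → s = 48.0000
seg 6 [313°–360°] cycloidal, h=-48: θ=325.9° here. β=12.9, B=47. -48·(0.2745 − sin(2π·0.2745)/(2π)) = -5.6251 → s = 42.3749
velocity in seg [313°–360°] (cycloidal), θ in radians: β = 12.9° = 0.2251 rad, B = 47° = 0.8203 rad; ds/dθ = (h/B)(1 − cos(2πβ/B)) = ((-48)/0.8203)(1 − cos(2π·0.2745)) = -67.475369 mm/rad

s = 42.3749, ds/dθ = -67.4754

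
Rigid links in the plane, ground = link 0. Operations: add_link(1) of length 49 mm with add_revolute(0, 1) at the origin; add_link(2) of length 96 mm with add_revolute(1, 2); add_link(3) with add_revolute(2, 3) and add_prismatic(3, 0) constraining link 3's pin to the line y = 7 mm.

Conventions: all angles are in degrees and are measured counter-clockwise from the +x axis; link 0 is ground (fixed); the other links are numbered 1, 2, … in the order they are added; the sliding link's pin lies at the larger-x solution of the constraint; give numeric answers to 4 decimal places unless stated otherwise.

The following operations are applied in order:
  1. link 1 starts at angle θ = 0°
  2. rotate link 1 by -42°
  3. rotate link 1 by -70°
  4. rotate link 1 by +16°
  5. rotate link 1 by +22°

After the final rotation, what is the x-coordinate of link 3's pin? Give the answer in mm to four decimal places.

geometry: r = 49 mm, L = 96 mm, e = 7 mm; θ starts at 0°
rotate link 1 by -42°: θ ← 0° -42° = -42°
rotate link 1 by -70°: θ ← -42° -70° = -112°
rotate link 1 by +16°: θ ← -112° +16° = -96°
rotate link 1 by +22°: θ ← -96° +22° = -74°
crank pin P = (r cos θ, r sin θ) = (13.506230, -47.101823)
h = r sin θ − e = -47.101823 − 7 = -54.101823
x = r cos θ + √(L² − h²) = 13.506230 + 79.303170 = 92.809400

92.8094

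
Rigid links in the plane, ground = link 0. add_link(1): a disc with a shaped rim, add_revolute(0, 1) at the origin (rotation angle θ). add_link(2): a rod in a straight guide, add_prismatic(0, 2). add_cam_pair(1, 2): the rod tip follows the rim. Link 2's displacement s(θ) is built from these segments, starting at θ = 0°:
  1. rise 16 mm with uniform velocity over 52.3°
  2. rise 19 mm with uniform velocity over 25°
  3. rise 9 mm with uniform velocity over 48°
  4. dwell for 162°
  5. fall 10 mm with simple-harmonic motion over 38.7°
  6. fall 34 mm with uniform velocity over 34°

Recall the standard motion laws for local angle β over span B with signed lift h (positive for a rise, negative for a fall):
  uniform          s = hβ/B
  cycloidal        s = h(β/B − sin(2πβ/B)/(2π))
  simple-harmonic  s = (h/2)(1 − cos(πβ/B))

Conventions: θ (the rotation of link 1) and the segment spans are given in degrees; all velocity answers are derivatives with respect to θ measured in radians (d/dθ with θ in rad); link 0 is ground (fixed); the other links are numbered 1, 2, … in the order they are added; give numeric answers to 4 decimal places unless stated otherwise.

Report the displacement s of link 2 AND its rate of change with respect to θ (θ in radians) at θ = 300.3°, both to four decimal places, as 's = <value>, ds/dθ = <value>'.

segment 1 (0° to 52.3°, uniform, h = 16) is passed completely: s = 0.0000 + (16) = 16.0000
segment 2 (52.3° to 77.3°, uniform, h = 19) is passed completely: s = 16.0000 + (19) = 35.0000
segment 3 (77.3° to 125.3°, uniform, h = 9) is passed completely: s = 35.0000 + (9) = 44.0000
segment 4 (125.3° to 287.3°, dwell): s unchanged at 44.0000
θ = 300.3° falls in segment 5 (287.3° to 326°, simple-harmonic, h = -10): β = 300.3 − 287.3 = 13°, B = 38.7°; Δs = -10/2·(1 − cos(π·0.3359)) = -2.5352; s = 44.0000 − 2.5352 = 41.4648
velocity in seg [287.3°–326°] (simple-harmonic), θ in radians: β = 13° = 0.2269 rad, B = 38.7° = 0.6754 rad; ds/dθ = (πh/(2B)) sin(πβ/B) = (π·(-10)/(2·0.6754)) sin(π·0.3359) = -20.233854 mm/rad

s = 41.4648, ds/dθ = -20.2339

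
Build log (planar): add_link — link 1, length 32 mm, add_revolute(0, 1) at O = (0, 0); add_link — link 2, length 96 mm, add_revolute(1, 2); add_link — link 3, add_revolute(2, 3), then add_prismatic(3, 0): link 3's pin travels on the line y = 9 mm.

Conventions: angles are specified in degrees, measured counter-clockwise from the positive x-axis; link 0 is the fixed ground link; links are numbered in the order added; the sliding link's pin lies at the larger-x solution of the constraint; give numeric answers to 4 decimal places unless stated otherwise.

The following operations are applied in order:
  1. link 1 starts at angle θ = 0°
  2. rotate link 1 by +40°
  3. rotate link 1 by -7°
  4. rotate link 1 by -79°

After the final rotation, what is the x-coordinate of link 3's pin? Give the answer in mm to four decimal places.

geometry: r = 32 mm, L = 96 mm, e = 9 mm; θ starts at 0°
rotate link 1 by +40°: θ ← 0° +40° = 40°
rotate link 1 by -7°: θ ← 40° -7° = 33°
rotate link 1 by -79°: θ ← 33° -79° = -46°
crank pin P = (r cos θ, r sin θ) = (22.229068, -23.018874)
h = r sin θ − e = -23.018874 − 9 = -32.018874
x = r cos θ + √(L² − h²) = 22.229068 + 90.502993 = 112.732061

112.7321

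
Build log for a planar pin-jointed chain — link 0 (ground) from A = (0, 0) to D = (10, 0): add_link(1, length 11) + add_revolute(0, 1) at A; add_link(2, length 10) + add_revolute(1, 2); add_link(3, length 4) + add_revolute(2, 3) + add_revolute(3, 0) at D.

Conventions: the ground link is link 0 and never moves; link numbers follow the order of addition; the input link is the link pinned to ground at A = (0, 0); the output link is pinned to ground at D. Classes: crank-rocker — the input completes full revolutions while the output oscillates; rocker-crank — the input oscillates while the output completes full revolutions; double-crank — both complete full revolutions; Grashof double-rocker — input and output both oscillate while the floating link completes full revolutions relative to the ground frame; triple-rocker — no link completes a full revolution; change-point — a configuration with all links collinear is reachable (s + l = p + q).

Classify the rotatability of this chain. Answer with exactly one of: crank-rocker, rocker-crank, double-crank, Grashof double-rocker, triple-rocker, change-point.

lengths: ground=10, input=11, coupler=10, output=4
sorted: s=4 (shortest), l=11 (longest), p+q=20
s + l = 15 vs p + q = 20
s + l < p + q (Grashof) with shortest = output link → rocker-crank

rocker-crank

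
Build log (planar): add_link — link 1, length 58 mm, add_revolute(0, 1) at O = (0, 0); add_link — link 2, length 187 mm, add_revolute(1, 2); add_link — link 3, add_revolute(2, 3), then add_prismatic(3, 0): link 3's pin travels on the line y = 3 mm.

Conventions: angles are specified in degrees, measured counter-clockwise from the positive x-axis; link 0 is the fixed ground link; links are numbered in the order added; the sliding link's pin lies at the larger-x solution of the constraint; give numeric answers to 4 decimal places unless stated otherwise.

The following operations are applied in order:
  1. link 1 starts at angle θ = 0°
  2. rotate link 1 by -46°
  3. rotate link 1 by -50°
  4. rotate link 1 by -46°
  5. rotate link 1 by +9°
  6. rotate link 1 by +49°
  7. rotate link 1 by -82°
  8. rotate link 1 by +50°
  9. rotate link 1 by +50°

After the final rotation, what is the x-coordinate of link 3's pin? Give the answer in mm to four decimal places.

geometry: r = 58 mm, L = 187 mm, e = 3 mm; θ starts at 0°
rotate link 1 by -46°: θ ← 0° -46° = -46°
rotate link 1 by -50°: θ ← -46° -50° = -96°
rotate link 1 by -46°: θ ← -96° -46° = -142°
rotate link 1 by +9°: θ ← -142° +9° = -133°
rotate link 1 by +49°: θ ← -133° +49° = -84°
rotate link 1 by -82°: θ ← -84° -82° = -166°
rotate link 1 by +50°: θ ← -166° +50° = -116°
rotate link 1 by +50°: θ ← -116° +50° = -66°
crank pin P = (r cos θ, r sin θ) = (23.590725, -52.985637)
h = r sin θ − e = -52.985637 − 3 = -55.985637
x = r cos θ + √(L² − h²) = 23.590725 + 178.422556 = 202.013281

202.0133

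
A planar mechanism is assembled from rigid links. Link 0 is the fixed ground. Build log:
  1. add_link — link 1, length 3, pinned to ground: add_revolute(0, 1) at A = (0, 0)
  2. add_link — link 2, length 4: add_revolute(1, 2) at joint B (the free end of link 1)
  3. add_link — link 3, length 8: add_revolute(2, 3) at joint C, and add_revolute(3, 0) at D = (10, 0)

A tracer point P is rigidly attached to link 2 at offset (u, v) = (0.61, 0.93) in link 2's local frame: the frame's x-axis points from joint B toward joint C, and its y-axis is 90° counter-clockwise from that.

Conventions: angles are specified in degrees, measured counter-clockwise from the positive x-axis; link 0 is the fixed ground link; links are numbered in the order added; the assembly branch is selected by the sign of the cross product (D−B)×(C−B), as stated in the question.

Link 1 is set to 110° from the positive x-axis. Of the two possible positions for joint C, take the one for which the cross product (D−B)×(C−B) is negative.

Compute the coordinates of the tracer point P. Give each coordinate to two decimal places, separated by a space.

A=(0,0), D=(10.00,0)
B = A + 3.00·(cos110°, sin110°) = (-1.0261, 2.8191)
|BD| = 11.3807
circle(B,4.00) ∩ circle(D,8.00): a=3.5815, h=1.7812
  candidates: C₊=(2.8851,3.6576) cross=20.271; C₋=(2.0027,0.2063) cross=-20.271
  branch - wants cross < 0 → take C=(2.0027,0.2063) (cross=-20.271)
ex = (C−B)/|BC| = (0.7572,-0.6532); ey = (0.6532,0.7572)
P = B + 0.61·ex + 0.93·ey = (0.0433,3.1248)

0.04 3.12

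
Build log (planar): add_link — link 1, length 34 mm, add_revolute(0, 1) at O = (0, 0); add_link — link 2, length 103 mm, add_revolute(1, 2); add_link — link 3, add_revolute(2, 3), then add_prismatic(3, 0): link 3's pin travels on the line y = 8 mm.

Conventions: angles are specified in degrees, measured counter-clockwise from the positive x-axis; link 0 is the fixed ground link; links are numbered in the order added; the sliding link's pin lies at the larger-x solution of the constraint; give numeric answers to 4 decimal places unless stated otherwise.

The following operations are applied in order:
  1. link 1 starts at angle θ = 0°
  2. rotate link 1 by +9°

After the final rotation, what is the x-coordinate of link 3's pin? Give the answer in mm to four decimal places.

geometry: r = 34 mm, L = 103 mm, e = 8 mm; θ starts at 0°
rotate link 1 by +9°: θ ← 0° +9° = 9°
crank pin P = (r cos θ, r sin θ) = (33.581404, 5.318772)
h = r sin θ − e = 5.318772 − 8 = -2.681228
x = r cos θ + √(L² − h²) = 33.581404 + 102.965096 = 136.546500

136.5465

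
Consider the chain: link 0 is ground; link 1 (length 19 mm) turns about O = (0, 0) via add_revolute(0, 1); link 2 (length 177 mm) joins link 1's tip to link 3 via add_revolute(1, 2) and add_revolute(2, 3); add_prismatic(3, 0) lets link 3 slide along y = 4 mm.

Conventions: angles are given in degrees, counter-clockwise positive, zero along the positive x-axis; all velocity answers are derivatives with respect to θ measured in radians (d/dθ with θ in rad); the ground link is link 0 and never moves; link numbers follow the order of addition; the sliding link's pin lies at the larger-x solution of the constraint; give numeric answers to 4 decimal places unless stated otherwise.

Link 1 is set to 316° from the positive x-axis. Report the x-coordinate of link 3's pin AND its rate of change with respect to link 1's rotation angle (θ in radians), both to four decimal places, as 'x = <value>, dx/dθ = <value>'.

geometry: r = 19 mm, L = 177 mm, e = 4 mm
crank pin P = (r cos θ, r sin θ) = (13.667456, -13.198509)
h = r sin θ − e = -13.198509 − 4 = -17.198509
x = r cos θ + √(L² − h²) = 13.667456 + 176.162457 = 189.829913
dx/dθ = −r sin θ − h·r cos θ/√(L² − h²) (θ in radians; h = -17.198509) = 14.532845

x = 189.8299, dx/dθ = 14.5328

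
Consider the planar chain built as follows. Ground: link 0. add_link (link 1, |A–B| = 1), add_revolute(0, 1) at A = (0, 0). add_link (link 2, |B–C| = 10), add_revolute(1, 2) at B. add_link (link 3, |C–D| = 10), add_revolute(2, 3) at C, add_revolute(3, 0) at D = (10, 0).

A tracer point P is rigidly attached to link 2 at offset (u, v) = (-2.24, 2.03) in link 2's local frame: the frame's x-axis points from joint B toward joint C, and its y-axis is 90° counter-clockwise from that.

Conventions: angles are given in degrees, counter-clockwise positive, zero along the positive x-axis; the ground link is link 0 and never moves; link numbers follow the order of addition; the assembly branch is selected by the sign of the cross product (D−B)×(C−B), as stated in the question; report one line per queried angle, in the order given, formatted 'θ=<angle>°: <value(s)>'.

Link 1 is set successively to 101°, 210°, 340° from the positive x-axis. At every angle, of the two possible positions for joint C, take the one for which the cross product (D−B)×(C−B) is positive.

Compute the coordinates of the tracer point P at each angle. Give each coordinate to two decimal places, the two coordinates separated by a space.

A=(0,0), D=(10.00,0)
θ=101°: B = A + 1.00·(cos101°, sin101°) = (-0.1908, 0.9816)
θ=101°: |BD| = 10.2380
θ=101°: circle(B,10.00) ∩ circle(D,10.00): a=5.1190, h=8.5905
θ=101°:   candidates: C₊=(5.7283,9.0417) cross=87.949; C₋=(4.0809,-8.0601) cross=-87.949
θ=101°:   branch + wants cross > 0 → take C=(5.7283,9.0417) (cross=87.949)
θ=101°: ex = (C−B)/|BC| = (0.5919,0.8060); ey = (-0.8060,0.5919)
θ=101°: P = B + -2.24·ex + 2.03·ey = (-3.1529,0.3777)
θ=210°: B = A + 1.00·(cos210°, sin210°) = (-0.8660, -0.5000)
θ=210°: |BD| = 10.8775
θ=210°: circle(B,10.00) ∩ circle(D,10.00): a=5.4388, h=8.3917
θ=210°:   candidates: C₊=(4.1813,8.1328) cross=91.280; C₋=(4.9527,-8.6328) cross=-91.280
θ=210°:   branch + wants cross > 0 → take C=(4.1813,8.1328) (cross=91.280)
θ=210°: ex = (C−B)/|BC| = (0.5047,0.8633); ey = (-0.8633,0.5047)
θ=210°: P = B + -2.24·ex + 2.03·ey = (-3.7491,-1.4091)
θ=340°: B = A + 1.00·(cos340°, sin340°) = (0.9397, -0.3420)
θ=340°: |BD| = 9.0668
θ=340°: circle(B,10.00) ∩ circle(D,10.00): a=4.5334, h=8.9134
θ=340°:   candidates: C₊=(5.1336,8.7360) cross=80.816; C₋=(5.8061,-9.0781) cross=-80.816
θ=340°:   branch + wants cross > 0 → take C=(5.1336,8.7360) (cross=80.816)
θ=340°: ex = (C−B)/|BC| = (0.4194,0.9078); ey = (-0.9078,0.4194)
θ=340°: P = B + -2.24·ex + 2.03·ey = (-1.8426,-1.5241)

θ=101°: -3.15 0.38
θ=210°: -3.75 -1.41
θ=340°: -1.84 -1.52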